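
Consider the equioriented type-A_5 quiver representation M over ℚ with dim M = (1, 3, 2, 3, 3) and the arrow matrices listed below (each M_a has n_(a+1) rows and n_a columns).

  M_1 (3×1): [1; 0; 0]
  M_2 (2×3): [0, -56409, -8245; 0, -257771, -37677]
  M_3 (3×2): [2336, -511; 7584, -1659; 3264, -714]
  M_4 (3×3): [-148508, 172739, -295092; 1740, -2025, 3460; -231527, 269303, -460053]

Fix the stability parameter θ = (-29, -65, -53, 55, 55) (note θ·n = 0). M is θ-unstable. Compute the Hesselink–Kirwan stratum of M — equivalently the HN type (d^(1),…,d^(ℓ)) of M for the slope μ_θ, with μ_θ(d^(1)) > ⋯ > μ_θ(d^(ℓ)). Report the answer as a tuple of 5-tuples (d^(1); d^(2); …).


Barcode: M ≅ I[1,2], I[2,3], I[2,5], I[4,4], I[4,5], I[5,5]. HN layers by μ_θ (4 steps, strictly decreasing):
  μ^(1)=55; μ^(2)=-47; μ^(3)=-53; μ^(4)=-65

((0, 0, 0, 3, 3); (1, 1, 0, 0, 0); (0, 0, 2, 0, 0); (0, 2, 0, 0, 0))


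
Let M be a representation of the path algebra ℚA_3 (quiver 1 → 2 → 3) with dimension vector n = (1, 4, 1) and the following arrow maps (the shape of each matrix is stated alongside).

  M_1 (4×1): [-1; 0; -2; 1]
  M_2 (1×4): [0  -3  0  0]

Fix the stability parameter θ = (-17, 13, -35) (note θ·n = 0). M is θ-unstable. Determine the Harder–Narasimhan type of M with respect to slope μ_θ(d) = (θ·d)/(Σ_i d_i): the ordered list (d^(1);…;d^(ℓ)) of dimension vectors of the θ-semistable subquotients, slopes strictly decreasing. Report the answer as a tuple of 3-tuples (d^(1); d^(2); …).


Via rank(M_{q-1}∘⋯∘M_p): M ≅ I[1,2], I[2,2]^2, I[2,3].
μ_θ-semistable layers: μ^(1)=13; μ^(2)=-11; μ^(3)=-17

((0, 3, 0); (0, 1, 1); (1, 0, 0))


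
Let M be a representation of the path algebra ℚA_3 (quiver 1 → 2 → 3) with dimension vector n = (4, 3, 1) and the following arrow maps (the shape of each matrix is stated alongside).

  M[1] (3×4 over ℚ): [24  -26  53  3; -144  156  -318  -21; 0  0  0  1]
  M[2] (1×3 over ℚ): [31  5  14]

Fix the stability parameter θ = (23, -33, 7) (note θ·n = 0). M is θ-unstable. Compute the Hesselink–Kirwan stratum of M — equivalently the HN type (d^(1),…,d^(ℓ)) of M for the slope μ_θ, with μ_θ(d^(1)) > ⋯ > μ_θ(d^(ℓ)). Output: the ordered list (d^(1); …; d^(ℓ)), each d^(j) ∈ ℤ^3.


Barcode: M ≅ I[1,1]^2, I[1,2], I[1,3], I[2,2]. HN layers by μ_θ (4 steps, strictly decreasing):
  μ^(1)=23; μ^(2)=7; μ^(3)=-5; μ^(4)=-33

((2, 0, 0); (0, 0, 1); (2, 2, 0); (0, 1, 0))


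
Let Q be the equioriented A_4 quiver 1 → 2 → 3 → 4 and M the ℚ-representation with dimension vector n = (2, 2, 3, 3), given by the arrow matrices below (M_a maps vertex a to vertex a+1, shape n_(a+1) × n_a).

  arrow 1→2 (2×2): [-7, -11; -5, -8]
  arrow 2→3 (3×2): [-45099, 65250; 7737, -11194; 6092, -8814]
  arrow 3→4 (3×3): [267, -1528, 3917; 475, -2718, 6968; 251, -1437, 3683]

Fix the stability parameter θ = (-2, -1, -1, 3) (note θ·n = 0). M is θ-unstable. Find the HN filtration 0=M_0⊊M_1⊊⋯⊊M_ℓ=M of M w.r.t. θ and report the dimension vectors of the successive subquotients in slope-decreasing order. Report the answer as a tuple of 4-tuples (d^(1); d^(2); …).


Interval decomposition of M: I[1,4]^2, I[3,4].
HN type (ℓ=3): μ^(1)=3; μ^(2)=-1; μ^(3)=-2

((0, 0, 0, 3); (0, 2, 3, 0); (2, 0, 0, 0))


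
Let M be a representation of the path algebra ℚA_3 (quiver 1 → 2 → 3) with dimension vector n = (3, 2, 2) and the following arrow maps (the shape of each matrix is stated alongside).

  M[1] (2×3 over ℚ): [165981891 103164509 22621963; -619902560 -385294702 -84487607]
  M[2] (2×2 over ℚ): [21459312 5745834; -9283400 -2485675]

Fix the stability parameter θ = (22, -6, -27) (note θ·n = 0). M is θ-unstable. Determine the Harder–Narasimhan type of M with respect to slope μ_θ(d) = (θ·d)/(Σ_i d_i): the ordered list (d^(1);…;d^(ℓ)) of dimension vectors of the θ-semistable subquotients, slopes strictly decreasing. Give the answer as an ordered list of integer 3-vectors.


Via rank(M_{q-1}∘⋯∘M_p): M ≅ I[1,1], I[1,2], I[1,3], I[3,3].
μ_θ-semistable layers: μ^(1)=22; μ^(2)=8; μ^(3)=-11/3; μ^(4)=-27

((1, 0, 0); (1, 1, 0); (1, 1, 1); (0, 0, 1))


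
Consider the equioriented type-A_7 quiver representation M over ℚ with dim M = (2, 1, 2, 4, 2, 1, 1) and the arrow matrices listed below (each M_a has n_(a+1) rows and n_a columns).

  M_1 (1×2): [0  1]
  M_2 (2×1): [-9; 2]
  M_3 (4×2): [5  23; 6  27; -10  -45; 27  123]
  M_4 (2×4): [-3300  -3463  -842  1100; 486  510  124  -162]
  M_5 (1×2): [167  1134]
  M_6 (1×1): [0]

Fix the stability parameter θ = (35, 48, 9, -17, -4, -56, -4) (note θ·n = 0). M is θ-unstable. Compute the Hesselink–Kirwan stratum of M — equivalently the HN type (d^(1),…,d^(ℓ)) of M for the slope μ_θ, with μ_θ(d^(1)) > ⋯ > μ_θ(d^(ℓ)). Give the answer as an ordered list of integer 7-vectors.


Barcode: M ≅ I[1,1], I[1,4], I[3,6], I[4,4], I[4,5], I[7,7]. HN layers by μ_θ (4 steps, strictly decreasing):
  μ^(1)=35; μ^(2)=75/4; μ^(3)=-4; μ^(4)=-17

((1, 0, 0, 0, 0, 0, 0); (1, 1, 1, 1, 0, 0, 0); (0, 0, 0, 0, 1, 0, 1); (0, 0, 1, 3, 1, 1, 0))


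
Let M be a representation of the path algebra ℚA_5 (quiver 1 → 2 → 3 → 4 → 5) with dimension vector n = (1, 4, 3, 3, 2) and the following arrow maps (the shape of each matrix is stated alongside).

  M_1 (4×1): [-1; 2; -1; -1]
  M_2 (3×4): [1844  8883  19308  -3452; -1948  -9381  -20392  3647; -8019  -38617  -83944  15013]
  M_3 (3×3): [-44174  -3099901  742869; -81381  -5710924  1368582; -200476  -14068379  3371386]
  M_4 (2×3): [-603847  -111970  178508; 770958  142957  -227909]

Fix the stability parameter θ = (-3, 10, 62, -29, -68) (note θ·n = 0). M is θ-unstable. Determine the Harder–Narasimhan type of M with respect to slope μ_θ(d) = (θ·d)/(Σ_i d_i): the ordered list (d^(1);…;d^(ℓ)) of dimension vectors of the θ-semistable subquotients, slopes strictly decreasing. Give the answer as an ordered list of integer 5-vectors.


Barcode: M ≅ I[1,5], I[2,2], I[2,4], I[2,5]. HN layers by μ_θ (4 steps, strictly decreasing):
  μ^(1)=33/2; μ^(2)=10; μ^(3)=-28/5; μ^(4)=-25/4

((0, 0, 1, 1, 0); (0, 2, 0, 0, 0); (1, 1, 1, 1, 1); (0, 1, 1, 1, 1))


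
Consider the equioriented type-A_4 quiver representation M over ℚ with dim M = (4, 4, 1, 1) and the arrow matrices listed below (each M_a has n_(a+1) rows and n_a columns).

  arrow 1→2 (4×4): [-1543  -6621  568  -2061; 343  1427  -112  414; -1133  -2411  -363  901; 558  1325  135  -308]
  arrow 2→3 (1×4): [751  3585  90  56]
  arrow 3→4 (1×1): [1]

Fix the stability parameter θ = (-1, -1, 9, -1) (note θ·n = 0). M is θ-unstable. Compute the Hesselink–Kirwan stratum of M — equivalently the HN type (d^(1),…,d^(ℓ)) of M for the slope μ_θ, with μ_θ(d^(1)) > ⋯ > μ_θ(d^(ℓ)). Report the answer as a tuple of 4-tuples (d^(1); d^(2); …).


Barcode: M ≅ I[1,2]^3, I[1,4]. HN layers by μ_θ (2 steps, strictly decreasing):
  μ^(1)=4; μ^(2)=-1

((0, 0, 1, 1); (4, 4, 0, 0))


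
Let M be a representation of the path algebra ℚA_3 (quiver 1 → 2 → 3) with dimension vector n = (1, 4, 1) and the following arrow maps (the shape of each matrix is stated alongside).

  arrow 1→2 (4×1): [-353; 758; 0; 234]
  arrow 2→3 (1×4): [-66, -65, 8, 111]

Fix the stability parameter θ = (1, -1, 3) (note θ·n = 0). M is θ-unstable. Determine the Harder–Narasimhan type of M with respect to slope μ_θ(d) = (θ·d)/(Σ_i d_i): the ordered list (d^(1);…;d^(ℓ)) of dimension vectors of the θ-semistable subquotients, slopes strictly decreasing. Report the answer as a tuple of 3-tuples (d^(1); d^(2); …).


Via rank(M_{q-1}∘⋯∘M_p): M ≅ I[1,3], I[2,2]^3.
μ_θ-semistable layers: μ^(1)=3; μ^(2)=0; μ^(3)=-1

((0, 0, 1); (1, 1, 0); (0, 3, 0))


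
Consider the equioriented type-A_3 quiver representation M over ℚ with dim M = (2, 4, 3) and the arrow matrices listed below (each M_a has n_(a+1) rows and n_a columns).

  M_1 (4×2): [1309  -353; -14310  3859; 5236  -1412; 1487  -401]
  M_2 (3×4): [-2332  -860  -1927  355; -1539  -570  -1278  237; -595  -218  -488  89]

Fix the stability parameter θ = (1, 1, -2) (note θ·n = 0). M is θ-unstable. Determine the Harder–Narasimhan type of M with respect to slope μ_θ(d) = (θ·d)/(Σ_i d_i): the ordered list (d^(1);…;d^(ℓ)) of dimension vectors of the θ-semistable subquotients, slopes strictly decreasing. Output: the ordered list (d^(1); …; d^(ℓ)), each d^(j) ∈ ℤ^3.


Interval decomposition of M: I[1,2], I[1,3], I[2,3]^2.
HN type (ℓ=3): μ^(1)=1; μ^(2)=0; μ^(3)=-1/2

((1, 1, 0); (1, 1, 1); (0, 2, 2))


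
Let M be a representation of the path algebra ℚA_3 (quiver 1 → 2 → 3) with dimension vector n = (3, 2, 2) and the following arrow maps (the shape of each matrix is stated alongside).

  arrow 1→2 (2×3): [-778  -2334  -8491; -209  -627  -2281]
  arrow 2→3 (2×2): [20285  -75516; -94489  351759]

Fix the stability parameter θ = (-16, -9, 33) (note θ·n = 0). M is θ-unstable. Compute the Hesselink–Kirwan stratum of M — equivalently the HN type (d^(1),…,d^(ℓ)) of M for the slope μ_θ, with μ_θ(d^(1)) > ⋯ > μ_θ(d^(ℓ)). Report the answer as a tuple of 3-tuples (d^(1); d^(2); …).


Via rank(M_{q-1}∘⋯∘M_p): M ≅ I[1,1], I[1,3]^2.
μ_θ-semistable layers: μ^(1)=33; μ^(2)=-9; μ^(3)=-16

((0, 0, 2); (0, 2, 0); (3, 0, 0))


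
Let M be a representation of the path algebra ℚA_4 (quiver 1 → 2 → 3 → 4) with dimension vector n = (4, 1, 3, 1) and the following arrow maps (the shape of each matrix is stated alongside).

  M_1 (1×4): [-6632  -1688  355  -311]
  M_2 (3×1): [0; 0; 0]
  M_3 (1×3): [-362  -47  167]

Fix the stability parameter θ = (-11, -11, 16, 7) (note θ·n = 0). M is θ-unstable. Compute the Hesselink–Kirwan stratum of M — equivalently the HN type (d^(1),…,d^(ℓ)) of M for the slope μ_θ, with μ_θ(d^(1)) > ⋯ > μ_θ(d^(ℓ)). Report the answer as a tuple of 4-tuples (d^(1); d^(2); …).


Via rank(M_{q-1}∘⋯∘M_p): M ≅ I[1,1]^3, I[1,2], I[3,3]^2, I[3,4].
μ_θ-semistable layers: μ^(1)=16; μ^(2)=23/2; μ^(3)=-11

((0, 0, 2, 0); (0, 0, 1, 1); (4, 1, 0, 0))


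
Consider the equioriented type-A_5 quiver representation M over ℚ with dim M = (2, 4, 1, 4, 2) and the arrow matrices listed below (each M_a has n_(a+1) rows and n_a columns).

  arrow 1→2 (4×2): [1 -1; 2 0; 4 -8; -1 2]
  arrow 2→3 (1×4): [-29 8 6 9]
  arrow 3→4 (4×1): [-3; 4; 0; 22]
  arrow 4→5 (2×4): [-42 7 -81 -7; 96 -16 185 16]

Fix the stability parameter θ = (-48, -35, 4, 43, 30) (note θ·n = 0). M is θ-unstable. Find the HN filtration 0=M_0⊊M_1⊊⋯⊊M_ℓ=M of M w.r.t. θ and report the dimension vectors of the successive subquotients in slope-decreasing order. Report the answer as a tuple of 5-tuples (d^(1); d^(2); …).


Barcode: M ≅ I[1,2], I[1,4], I[2,2]^2, I[4,4], I[4,5]^2. HN layers by μ_θ (5 steps, strictly decreasing):
  μ^(1)=43; μ^(2)=73/2; μ^(3)=4; μ^(4)=-35; μ^(5)=-48

((0, 0, 0, 2, 0); (0, 0, 0, 2, 2); (0, 0, 1, 0, 0); (0, 4, 0, 0, 0); (2, 0, 0, 0, 0))


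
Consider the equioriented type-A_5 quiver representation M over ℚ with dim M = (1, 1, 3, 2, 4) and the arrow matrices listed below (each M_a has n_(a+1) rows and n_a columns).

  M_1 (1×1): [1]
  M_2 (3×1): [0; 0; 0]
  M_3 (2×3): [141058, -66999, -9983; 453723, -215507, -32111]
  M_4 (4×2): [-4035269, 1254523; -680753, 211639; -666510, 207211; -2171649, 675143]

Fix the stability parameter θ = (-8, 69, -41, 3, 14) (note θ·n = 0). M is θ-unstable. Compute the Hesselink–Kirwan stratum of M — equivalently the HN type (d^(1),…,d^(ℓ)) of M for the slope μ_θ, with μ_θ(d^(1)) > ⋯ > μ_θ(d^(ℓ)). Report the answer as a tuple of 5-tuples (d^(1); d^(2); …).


Interval decomposition of M: I[1,2], I[3,3], I[3,5]^2, I[5,5]^2.
HN type (ℓ=5): μ^(1)=69; μ^(2)=14; μ^(3)=3; μ^(4)=-8; μ^(5)=-41

((0, 1, 0, 0, 0); (0, 0, 0, 0, 4); (0, 0, 0, 2, 0); (1, 0, 0, 0, 0); (0, 0, 3, 0, 0))


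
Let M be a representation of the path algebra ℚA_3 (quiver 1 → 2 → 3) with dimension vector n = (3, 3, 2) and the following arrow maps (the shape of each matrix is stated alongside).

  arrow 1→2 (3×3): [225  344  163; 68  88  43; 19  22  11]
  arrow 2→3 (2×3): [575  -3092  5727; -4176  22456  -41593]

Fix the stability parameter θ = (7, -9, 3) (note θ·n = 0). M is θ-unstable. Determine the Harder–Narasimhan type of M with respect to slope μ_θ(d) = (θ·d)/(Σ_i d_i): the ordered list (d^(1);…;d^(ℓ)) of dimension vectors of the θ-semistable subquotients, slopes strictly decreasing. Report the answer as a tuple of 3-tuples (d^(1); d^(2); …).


Via rank(M_{q-1}∘⋯∘M_p): M ≅ I[1,2], I[1,3]^2.
μ_θ-semistable layers: μ^(1)=3; μ^(2)=-1

((0, 0, 2); (3, 3, 0))


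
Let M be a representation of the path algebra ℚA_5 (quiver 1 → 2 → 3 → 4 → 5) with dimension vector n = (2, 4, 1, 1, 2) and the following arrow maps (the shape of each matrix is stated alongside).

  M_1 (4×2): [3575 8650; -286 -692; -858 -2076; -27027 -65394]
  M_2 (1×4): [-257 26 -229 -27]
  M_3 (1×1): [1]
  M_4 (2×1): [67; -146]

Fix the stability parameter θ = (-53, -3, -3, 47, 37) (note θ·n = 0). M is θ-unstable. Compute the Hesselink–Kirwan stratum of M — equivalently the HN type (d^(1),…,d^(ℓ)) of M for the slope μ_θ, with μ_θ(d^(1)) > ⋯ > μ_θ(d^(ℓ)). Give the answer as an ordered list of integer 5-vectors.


Interval decomposition of M: I[1,1], I[1,2], I[2,2]^2, I[2,5], I[5,5].
HN type (ℓ=4): μ^(1)=42; μ^(2)=37; μ^(3)=-3; μ^(4)=-53

((0, 0, 0, 1, 1); (0, 0, 0, 0, 1); (0, 4, 1, 0, 0); (2, 0, 0, 0, 0))


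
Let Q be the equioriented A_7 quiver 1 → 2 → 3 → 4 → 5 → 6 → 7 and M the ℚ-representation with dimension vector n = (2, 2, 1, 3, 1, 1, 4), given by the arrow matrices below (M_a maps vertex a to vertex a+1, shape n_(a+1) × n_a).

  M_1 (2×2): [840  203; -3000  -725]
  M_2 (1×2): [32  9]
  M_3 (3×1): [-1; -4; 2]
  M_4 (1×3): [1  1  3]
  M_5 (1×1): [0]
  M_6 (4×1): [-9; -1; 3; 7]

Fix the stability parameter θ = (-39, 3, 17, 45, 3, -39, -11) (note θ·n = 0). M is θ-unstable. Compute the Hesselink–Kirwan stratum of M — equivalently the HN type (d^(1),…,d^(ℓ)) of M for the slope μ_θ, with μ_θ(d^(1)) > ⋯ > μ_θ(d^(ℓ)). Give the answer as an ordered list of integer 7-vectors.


Barcode: M ≅ I[1,1], I[1,5], I[2,2], I[4,4]^2, I[6,7], I[7,7]^3. HN layers by μ_θ (6 steps, strictly decreasing):
  μ^(1)=45; μ^(2)=24; μ^(3)=17; μ^(4)=3; μ^(5)=-11; μ^(6)=-39

((0, 0, 0, 2, 0, 0, 0); (0, 0, 0, 1, 1, 0, 0); (0, 0, 1, 0, 0, 0, 0); (0, 2, 0, 0, 0, 0, 0); (0, 0, 0, 0, 0, 0, 4); (2, 0, 0, 0, 0, 1, 0))


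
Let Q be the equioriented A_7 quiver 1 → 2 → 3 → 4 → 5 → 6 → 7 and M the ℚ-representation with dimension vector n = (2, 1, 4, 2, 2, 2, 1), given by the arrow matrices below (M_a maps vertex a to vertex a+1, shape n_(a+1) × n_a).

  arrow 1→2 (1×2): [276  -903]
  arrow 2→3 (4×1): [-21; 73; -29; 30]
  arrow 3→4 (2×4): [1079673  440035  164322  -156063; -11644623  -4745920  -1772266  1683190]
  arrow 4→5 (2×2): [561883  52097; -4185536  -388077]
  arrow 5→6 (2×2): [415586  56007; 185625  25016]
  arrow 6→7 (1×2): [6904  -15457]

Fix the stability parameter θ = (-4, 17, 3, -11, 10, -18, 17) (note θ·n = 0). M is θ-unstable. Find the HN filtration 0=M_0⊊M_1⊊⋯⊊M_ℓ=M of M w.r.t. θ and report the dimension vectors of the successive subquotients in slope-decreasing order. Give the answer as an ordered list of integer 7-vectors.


Interval decomposition of M: I[1,1], I[1,7], I[3,3]^2, I[3,6].
HN type (ℓ=4): μ^(1)=17; μ^(2)=3; μ^(3)=1/5; μ^(4)=-4

((0, 0, 0, 0, 0, 0, 1); (0, 0, 2, 0, 0, 0, 0); (0, 1, 1, 1, 1, 1, 0); (2, 0, 1, 1, 1, 1, 0))


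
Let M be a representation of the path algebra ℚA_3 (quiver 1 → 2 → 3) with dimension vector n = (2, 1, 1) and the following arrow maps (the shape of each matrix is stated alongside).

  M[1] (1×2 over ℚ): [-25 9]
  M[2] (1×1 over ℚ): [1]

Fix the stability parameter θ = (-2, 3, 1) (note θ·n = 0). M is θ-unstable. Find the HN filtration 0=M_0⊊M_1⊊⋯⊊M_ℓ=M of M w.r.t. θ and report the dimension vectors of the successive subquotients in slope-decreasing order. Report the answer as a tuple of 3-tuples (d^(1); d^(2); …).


Interval decomposition of M: I[1,1], I[1,3].
HN type (ℓ=2): μ^(1)=2; μ^(2)=-2

((0, 1, 1); (2, 0, 0))


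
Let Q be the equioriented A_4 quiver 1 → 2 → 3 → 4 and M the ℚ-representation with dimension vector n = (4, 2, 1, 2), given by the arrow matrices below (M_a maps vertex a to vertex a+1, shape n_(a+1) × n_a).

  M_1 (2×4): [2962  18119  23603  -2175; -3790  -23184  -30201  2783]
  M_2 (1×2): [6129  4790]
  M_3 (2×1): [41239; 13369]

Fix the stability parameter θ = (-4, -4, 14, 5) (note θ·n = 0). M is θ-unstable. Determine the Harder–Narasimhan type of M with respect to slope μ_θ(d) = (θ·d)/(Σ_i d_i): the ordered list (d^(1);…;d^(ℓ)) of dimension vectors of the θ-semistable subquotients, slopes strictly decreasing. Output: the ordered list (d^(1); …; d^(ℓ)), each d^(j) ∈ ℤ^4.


Via rank(M_{q-1}∘⋯∘M_p): M ≅ I[1,1]^2, I[1,2], I[1,4], I[4,4].
μ_θ-semistable layers: μ^(1)=19/2; μ^(2)=5; μ^(3)=-4

((0, 0, 1, 1); (0, 0, 0, 1); (4, 2, 0, 0))


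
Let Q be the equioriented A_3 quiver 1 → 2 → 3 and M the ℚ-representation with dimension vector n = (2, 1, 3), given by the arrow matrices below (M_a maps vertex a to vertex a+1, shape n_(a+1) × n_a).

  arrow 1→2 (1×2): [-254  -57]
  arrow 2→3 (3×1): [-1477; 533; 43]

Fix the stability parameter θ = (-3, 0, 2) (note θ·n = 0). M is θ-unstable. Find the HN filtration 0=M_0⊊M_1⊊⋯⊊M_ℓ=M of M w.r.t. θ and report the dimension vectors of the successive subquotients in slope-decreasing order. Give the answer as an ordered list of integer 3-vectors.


Barcode: M ≅ I[1,1], I[1,3], I[3,3]^2. HN layers by μ_θ (3 steps, strictly decreasing):
  μ^(1)=2; μ^(2)=0; μ^(3)=-3

((0, 0, 3); (0, 1, 0); (2, 0, 0))


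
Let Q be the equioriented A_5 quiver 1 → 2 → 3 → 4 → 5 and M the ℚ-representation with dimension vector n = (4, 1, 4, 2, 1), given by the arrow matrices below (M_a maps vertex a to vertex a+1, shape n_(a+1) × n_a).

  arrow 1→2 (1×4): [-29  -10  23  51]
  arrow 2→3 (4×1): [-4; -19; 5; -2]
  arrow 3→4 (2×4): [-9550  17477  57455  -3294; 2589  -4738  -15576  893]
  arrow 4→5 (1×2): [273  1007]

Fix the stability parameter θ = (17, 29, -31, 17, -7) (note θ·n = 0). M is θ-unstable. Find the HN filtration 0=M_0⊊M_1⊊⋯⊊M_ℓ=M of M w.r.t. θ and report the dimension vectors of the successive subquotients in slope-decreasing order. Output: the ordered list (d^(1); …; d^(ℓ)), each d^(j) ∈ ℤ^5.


Interval decomposition of M: I[1,1]^3, I[1,3], I[3,3], I[3,4], I[3,5].
HN type (ℓ=3): μ^(1)=17; μ^(2)=5; μ^(3)=-31

((3, 0, 0, 1, 0); (1, 1, 1, 1, 1); (0, 0, 3, 0, 0))


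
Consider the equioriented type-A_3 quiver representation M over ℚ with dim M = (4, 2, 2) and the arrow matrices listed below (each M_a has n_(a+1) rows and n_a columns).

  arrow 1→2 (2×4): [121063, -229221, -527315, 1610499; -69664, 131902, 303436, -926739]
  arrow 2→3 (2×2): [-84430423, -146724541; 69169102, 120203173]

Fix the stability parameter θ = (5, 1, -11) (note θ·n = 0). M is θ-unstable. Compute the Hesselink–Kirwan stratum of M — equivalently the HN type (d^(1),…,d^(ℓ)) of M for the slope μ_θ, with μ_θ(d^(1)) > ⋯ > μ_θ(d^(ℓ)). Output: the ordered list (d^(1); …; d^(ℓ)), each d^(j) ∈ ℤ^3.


Via rank(M_{q-1}∘⋯∘M_p): M ≅ I[1,1]^2, I[1,3]^2.
μ_θ-semistable layers: μ^(1)=5; μ^(2)=-5/3

((2, 0, 0); (2, 2, 2))


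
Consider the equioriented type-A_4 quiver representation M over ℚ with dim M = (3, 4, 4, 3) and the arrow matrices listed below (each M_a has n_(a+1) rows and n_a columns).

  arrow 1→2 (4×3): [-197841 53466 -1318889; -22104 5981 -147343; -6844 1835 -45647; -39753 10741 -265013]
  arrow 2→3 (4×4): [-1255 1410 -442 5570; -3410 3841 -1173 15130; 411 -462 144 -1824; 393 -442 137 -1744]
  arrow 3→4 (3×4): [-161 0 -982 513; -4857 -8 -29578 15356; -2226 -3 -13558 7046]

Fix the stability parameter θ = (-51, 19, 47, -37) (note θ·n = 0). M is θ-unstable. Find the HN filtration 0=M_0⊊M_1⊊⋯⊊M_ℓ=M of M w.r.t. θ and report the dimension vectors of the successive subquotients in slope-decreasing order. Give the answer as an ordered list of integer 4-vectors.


Via rank(M_{q-1}∘⋯∘M_p): M ≅ I[1,4]^3, I[2,3].
μ_θ-semistable layers: μ^(1)=47; μ^(2)=19; μ^(3)=29/3; μ^(4)=-51

((0, 0, 1, 0); (0, 1, 0, 0); (0, 3, 3, 3); (3, 0, 0, 0))


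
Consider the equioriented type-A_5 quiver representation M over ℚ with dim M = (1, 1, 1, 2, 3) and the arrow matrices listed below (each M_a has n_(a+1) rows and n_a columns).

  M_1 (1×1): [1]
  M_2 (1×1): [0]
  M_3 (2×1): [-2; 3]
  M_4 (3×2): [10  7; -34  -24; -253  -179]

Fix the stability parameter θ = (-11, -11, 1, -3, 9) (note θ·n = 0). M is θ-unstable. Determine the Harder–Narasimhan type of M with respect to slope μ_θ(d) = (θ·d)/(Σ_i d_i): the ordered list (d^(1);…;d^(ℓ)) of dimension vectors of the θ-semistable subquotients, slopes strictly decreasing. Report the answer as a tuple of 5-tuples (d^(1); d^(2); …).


Interval decomposition of M: I[1,2], I[3,5], I[4,5], I[5,5].
HN type (ℓ=4): μ^(1)=9; μ^(2)=-1; μ^(3)=-3; μ^(4)=-11

((0, 0, 0, 0, 3); (0, 0, 1, 1, 0); (0, 0, 0, 1, 0); (1, 1, 0, 0, 0))


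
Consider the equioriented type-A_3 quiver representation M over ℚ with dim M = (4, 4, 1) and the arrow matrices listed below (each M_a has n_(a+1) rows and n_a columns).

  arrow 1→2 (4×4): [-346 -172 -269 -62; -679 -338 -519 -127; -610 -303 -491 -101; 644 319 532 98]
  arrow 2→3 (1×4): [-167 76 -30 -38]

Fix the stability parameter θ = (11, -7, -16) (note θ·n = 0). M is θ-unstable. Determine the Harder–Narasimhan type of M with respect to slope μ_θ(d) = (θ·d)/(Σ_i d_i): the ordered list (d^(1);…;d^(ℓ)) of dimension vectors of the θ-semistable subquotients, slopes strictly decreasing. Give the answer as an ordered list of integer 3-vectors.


Interval decomposition of M: I[1,2]^3, I[1,3].
HN type (ℓ=2): μ^(1)=2; μ^(2)=-4

((3, 3, 0); (1, 1, 1))


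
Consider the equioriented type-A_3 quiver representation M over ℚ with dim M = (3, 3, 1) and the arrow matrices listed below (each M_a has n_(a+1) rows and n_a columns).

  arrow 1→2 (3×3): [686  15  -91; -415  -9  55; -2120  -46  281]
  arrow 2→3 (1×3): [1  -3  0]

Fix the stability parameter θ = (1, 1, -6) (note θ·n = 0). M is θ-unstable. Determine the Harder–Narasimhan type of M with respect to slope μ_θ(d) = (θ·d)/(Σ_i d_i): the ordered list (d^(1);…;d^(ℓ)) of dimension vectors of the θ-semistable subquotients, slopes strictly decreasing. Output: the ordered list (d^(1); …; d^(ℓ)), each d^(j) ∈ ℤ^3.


Interval decomposition of M: I[1,2]^2, I[1,3].
HN type (ℓ=2): μ^(1)=1; μ^(2)=-4/3

((2, 2, 0); (1, 1, 1))


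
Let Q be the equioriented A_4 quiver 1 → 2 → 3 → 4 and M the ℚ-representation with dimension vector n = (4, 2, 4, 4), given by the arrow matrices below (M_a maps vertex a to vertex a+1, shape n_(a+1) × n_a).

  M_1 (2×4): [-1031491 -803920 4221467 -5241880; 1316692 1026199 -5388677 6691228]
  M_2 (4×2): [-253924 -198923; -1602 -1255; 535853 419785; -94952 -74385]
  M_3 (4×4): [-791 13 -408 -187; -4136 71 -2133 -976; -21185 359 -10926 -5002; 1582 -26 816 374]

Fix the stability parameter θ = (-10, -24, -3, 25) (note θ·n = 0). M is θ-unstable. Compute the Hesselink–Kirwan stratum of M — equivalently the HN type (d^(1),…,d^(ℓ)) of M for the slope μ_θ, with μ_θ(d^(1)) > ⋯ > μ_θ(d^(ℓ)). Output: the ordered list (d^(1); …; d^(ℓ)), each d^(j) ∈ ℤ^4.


Via rank(M_{q-1}∘⋯∘M_p): M ≅ I[1,1]^2, I[1,4]^2, I[3,3], I[3,4], I[4,4].
μ_θ-semistable layers: μ^(1)=25; μ^(2)=-3; μ^(3)=-10; μ^(4)=-17

((0, 0, 0, 4); (0, 0, 4, 0); (2, 0, 0, 0); (2, 2, 0, 0))


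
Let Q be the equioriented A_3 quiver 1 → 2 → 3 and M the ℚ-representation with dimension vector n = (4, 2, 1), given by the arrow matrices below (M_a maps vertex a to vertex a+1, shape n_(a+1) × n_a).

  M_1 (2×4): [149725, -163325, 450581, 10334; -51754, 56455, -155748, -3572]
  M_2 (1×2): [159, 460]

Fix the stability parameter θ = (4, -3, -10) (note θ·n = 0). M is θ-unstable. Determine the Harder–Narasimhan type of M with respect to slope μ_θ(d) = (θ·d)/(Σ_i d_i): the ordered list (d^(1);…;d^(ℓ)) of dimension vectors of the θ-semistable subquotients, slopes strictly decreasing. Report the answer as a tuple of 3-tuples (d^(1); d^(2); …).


Interval decomposition of M: I[1,1]^2, I[1,2], I[1,3].
HN type (ℓ=3): μ^(1)=4; μ^(2)=1/2; μ^(3)=-3

((2, 0, 0); (1, 1, 0); (1, 1, 1))


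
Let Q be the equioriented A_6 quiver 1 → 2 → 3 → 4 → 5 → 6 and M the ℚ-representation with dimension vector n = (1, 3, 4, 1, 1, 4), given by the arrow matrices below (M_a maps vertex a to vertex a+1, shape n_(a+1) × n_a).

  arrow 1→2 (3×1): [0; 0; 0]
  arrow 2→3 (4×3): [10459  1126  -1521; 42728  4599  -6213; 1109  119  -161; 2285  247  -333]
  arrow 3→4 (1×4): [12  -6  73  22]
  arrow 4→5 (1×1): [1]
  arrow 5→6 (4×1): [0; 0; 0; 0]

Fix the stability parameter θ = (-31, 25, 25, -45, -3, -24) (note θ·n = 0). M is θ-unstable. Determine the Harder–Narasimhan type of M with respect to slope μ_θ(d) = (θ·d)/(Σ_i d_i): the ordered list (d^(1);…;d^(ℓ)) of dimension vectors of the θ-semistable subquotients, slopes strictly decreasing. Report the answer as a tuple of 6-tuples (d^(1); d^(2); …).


Barcode: M ≅ I[1,1], I[2,3]^2, I[2,5], I[3,3], I[6,6]^4. HN layers by μ_θ (4 steps, strictly decreasing):
  μ^(1)=25; μ^(2)=1/2; μ^(3)=-24; μ^(4)=-31

((0, 2, 3, 0, 0, 0); (0, 1, 1, 1, 1, 0); (0, 0, 0, 0, 0, 4); (1, 0, 0, 0, 0, 0))


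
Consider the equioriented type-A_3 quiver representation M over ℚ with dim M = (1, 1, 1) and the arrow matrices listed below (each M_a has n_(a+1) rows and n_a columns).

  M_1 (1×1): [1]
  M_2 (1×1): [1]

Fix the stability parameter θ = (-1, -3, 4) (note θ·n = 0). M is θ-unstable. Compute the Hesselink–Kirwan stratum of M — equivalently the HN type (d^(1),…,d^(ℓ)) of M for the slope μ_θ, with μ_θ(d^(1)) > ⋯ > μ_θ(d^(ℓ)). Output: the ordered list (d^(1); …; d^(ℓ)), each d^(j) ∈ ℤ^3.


Barcode: M ≅ I[1,3]. HN layers by μ_θ (2 steps, strictly decreasing):
  μ^(1)=4; μ^(2)=-2

((0, 0, 1); (1, 1, 0))


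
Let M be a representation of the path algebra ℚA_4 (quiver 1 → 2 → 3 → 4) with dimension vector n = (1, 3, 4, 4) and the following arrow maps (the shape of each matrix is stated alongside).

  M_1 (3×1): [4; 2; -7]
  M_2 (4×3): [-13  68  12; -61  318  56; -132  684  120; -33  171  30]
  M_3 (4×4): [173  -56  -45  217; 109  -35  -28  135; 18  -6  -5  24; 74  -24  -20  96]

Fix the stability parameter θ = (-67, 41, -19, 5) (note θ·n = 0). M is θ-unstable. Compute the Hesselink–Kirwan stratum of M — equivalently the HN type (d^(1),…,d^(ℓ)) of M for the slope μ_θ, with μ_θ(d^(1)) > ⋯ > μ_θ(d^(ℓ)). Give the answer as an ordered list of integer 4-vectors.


Via rank(M_{q-1}∘⋯∘M_p): M ≅ I[1,2], I[2,4]^2, I[3,4]^2.
μ_θ-semistable layers: μ^(1)=41; μ^(2)=9; μ^(3)=5; μ^(4)=-19; μ^(5)=-67

((0, 1, 0, 0); (0, 2, 2, 2); (0, 0, 0, 2); (0, 0, 2, 0); (1, 0, 0, 0))


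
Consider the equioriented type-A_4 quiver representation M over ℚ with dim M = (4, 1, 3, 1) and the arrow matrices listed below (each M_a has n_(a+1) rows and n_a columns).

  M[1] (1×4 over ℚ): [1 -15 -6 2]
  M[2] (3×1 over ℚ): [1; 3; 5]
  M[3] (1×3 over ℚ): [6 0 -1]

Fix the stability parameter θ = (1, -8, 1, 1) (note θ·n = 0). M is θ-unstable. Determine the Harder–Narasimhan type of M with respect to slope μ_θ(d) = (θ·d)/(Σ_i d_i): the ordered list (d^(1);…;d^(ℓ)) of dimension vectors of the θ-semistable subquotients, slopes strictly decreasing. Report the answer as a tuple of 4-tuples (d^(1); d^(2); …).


Barcode: M ≅ I[1,1]^3, I[1,4], I[3,3]^2. HN layers by μ_θ (2 steps, strictly decreasing):
  μ^(1)=1; μ^(2)=-7/2

((3, 0, 3, 1); (1, 1, 0, 0))


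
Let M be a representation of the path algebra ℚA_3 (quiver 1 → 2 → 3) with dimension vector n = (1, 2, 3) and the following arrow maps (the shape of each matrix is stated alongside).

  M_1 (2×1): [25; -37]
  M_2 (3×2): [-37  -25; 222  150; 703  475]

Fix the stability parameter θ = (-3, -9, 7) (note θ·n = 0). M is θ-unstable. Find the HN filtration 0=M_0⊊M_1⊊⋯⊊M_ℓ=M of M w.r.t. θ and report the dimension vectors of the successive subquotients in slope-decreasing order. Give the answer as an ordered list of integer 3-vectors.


Barcode: M ≅ I[1,2], I[2,3], I[3,3]^2. HN layers by μ_θ (3 steps, strictly decreasing):
  μ^(1)=7; μ^(2)=-6; μ^(3)=-9

((0, 0, 3); (1, 1, 0); (0, 1, 0))


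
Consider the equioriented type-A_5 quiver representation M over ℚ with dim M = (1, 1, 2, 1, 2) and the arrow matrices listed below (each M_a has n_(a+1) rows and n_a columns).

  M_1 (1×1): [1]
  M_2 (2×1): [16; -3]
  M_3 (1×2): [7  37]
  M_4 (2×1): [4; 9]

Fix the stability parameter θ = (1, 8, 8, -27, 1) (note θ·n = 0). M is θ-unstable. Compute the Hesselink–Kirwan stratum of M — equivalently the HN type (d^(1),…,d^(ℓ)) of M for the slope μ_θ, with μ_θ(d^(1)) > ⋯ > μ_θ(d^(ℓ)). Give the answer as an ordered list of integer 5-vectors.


Via rank(M_{q-1}∘⋯∘M_p): M ≅ I[1,5], I[3,3], I[5,5].
μ_θ-semistable layers: μ^(1)=8; μ^(2)=1; μ^(3)=-5/2

((0, 0, 1, 0, 0); (0, 0, 0, 0, 2); (1, 1, 1, 1, 0))


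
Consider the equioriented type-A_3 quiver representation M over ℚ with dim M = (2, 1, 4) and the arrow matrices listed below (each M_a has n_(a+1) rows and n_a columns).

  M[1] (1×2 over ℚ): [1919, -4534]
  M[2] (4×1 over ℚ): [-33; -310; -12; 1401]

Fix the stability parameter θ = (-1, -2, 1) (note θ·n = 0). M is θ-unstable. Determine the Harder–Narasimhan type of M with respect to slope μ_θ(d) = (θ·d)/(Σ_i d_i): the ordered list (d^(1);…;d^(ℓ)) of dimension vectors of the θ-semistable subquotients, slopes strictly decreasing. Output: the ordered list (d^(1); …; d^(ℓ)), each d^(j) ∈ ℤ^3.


Barcode: M ≅ I[1,1], I[1,3], I[3,3]^3. HN layers by μ_θ (3 steps, strictly decreasing):
  μ^(1)=1; μ^(2)=-1; μ^(3)=-3/2

((0, 0, 4); (1, 0, 0); (1, 1, 0))


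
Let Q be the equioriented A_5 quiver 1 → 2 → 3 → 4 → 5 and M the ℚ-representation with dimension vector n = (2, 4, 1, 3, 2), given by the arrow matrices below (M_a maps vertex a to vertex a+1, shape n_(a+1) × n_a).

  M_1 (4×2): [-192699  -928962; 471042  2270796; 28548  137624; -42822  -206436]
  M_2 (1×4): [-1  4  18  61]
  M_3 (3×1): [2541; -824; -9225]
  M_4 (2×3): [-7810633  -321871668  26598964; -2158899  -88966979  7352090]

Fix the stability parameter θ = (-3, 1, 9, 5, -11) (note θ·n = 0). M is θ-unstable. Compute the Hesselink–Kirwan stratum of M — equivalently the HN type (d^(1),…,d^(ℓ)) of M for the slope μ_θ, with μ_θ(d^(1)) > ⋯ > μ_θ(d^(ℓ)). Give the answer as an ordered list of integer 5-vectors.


Via rank(M_{q-1}∘⋯∘M_p): M ≅ I[1,1], I[1,5], I[2,2]^3, I[4,4], I[4,5].
μ_θ-semistable layers: μ^(1)=5; μ^(2)=1; μ^(3)=-3

((0, 0, 0, 1, 0); (0, 4, 1, 1, 1); (2, 0, 0, 1, 1))


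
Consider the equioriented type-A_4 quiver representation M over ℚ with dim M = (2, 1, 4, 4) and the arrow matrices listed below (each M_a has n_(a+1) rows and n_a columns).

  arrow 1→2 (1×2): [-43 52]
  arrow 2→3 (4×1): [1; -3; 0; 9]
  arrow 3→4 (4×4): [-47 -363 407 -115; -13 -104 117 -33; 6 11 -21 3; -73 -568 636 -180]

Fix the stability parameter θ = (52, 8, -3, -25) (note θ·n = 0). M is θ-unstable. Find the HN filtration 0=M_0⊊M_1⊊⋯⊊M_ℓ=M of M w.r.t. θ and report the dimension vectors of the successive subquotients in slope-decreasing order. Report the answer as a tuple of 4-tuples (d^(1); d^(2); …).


Via rank(M_{q-1}∘⋯∘M_p): M ≅ I[1,1], I[1,4], I[3,4]^3.
μ_θ-semistable layers: μ^(1)=52; μ^(2)=8; μ^(3)=-14

((1, 0, 0, 0); (1, 1, 1, 1); (0, 0, 3, 3))


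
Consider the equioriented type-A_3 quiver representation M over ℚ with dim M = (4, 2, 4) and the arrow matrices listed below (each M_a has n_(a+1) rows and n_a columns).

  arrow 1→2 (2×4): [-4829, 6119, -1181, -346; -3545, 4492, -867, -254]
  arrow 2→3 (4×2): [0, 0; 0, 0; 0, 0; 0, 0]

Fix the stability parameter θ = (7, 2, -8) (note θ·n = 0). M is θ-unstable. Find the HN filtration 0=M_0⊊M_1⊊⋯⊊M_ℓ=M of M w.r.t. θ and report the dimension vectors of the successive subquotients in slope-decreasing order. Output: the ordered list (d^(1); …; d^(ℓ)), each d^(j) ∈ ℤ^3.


Barcode: M ≅ I[1,1]^2, I[1,2]^2, I[3,3]^4. HN layers by μ_θ (3 steps, strictly decreasing):
  μ^(1)=7; μ^(2)=9/2; μ^(3)=-8

((2, 0, 0); (2, 2, 0); (0, 0, 4))


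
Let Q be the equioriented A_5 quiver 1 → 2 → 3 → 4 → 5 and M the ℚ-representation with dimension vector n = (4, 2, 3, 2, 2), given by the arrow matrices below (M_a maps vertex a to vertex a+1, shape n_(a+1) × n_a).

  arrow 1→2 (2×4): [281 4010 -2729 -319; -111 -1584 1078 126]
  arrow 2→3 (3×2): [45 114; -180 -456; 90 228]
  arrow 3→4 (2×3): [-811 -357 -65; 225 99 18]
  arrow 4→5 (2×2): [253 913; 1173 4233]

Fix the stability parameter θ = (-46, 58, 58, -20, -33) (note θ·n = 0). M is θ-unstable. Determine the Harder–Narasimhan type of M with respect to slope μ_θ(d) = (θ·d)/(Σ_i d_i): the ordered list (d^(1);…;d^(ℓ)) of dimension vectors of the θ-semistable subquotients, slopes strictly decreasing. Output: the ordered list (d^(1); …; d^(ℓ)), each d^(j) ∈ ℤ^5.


Barcode: M ≅ I[1,1]^2, I[1,2], I[1,5], I[3,3], I[3,4], I[5,5]. HN layers by μ_θ (5 steps, strictly decreasing):
  μ^(1)=58; μ^(2)=19; μ^(3)=63/4; μ^(4)=-33; μ^(5)=-46

((0, 1, 1, 0, 0); (0, 0, 1, 1, 0); (0, 1, 1, 1, 1); (0, 0, 0, 0, 1); (4, 0, 0, 0, 0))


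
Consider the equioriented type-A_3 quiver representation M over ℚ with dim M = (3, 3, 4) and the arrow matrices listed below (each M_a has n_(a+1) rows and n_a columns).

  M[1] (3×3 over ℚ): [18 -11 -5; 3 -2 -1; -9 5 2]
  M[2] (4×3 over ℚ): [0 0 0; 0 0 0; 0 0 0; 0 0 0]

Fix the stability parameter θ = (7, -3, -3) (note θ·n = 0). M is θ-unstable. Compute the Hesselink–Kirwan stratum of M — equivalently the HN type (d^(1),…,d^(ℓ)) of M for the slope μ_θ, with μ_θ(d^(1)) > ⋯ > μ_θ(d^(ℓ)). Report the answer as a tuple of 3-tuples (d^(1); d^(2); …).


Via rank(M_{q-1}∘⋯∘M_p): M ≅ I[1,1], I[1,2]^2, I[2,2], I[3,3]^4.
μ_θ-semistable layers: μ^(1)=7; μ^(2)=2; μ^(3)=-3

((1, 0, 0); (2, 2, 0); (0, 1, 4))


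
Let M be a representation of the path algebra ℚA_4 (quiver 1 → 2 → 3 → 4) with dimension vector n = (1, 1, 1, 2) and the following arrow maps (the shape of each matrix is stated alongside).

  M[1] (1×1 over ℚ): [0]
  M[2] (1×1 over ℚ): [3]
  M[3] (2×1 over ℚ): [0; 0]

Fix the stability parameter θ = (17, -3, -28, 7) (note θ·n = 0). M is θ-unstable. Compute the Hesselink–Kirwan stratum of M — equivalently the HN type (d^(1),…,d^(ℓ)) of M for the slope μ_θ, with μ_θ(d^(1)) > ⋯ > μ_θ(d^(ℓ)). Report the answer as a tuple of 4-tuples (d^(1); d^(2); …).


Barcode: M ≅ I[1,1], I[2,3], I[4,4]^2. HN layers by μ_θ (3 steps, strictly decreasing):
  μ^(1)=17; μ^(2)=7; μ^(3)=-31/2

((1, 0, 0, 0); (0, 0, 0, 2); (0, 1, 1, 0))


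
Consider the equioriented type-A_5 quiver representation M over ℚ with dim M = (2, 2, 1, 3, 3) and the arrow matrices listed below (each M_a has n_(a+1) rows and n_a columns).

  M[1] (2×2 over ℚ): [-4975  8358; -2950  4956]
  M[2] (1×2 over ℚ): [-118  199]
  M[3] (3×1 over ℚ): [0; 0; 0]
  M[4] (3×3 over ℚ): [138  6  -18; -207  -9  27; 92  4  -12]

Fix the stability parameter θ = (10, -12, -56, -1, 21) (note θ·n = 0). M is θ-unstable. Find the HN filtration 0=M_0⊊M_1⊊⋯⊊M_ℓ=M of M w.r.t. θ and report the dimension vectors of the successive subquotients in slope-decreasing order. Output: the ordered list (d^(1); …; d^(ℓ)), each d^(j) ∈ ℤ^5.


Interval decomposition of M: I[1,1], I[1,2], I[2,3], I[4,4]^2, I[4,5], I[5,5]^2.
HN type (ℓ=4): μ^(1)=21; μ^(2)=10; μ^(3)=-1; μ^(4)=-34

((0, 0, 0, 0, 3); (1, 0, 0, 0, 0); (1, 1, 0, 3, 0); (0, 1, 1, 0, 0))


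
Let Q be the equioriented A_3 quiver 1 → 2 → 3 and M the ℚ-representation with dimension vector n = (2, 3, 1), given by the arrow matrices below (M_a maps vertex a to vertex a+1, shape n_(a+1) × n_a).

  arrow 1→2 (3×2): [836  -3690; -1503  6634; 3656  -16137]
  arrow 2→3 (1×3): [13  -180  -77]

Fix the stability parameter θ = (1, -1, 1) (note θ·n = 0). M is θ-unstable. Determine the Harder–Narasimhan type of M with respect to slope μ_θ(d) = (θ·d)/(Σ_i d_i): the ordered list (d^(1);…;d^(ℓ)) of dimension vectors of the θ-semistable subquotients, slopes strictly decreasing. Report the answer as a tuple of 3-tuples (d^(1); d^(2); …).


Via rank(M_{q-1}∘⋯∘M_p): M ≅ I[1,2], I[1,3], I[2,2].
μ_θ-semistable layers: μ^(1)=1; μ^(2)=0; μ^(3)=-1

((0, 0, 1); (2, 2, 0); (0, 1, 0))


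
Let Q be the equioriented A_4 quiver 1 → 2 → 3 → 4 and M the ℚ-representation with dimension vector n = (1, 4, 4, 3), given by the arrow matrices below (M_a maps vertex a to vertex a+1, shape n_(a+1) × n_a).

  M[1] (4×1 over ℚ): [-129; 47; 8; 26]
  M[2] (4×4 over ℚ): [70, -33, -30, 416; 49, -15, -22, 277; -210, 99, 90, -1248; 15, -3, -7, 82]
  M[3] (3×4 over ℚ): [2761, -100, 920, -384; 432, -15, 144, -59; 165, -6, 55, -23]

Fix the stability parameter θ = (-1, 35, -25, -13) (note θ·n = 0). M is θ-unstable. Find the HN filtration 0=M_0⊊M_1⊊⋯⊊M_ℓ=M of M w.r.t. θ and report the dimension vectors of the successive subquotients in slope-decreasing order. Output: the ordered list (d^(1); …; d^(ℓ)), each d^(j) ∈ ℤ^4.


Via rank(M_{q-1}∘⋯∘M_p): M ≅ I[1,4], I[2,2], I[2,4]^2, I[3,3].
μ_θ-semistable layers: μ^(1)=35; μ^(2)=-1; μ^(3)=-25

((0, 1, 0, 0); (1, 3, 3, 3); (0, 0, 1, 0))


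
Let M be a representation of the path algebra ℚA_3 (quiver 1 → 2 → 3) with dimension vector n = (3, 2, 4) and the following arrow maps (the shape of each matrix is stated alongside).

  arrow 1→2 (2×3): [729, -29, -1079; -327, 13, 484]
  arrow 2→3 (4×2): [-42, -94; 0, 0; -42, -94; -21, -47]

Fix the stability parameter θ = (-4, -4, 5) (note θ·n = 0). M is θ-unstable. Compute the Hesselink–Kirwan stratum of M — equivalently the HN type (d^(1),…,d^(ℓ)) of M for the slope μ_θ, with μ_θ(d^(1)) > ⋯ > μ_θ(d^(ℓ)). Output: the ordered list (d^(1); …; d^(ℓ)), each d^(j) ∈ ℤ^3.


Barcode: M ≅ I[1,1], I[1,2], I[1,3], I[3,3]^3. HN layers by μ_θ (2 steps, strictly decreasing):
  μ^(1)=5; μ^(2)=-4

((0, 0, 4); (3, 2, 0))


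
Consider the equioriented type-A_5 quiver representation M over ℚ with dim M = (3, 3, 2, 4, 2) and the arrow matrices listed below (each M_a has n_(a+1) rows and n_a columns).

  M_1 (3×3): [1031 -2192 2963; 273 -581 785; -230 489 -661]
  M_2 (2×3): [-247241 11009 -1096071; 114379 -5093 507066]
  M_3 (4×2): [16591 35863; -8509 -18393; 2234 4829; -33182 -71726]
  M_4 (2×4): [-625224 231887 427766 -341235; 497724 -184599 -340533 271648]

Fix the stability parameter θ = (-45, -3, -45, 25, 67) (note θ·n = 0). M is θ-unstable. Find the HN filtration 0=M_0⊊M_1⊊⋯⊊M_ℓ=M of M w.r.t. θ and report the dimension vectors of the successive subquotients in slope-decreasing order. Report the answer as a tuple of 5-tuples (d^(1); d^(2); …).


Barcode: M ≅ I[1,2], I[1,5]^2, I[4,4]^2. HN layers by μ_θ (5 steps, strictly decreasing):
  μ^(1)=67; μ^(2)=25; μ^(3)=-3; μ^(4)=-24; μ^(5)=-45

((0, 0, 0, 0, 2); (0, 0, 0, 4, 0); (0, 1, 0, 0, 0); (0, 2, 2, 0, 0); (3, 0, 0, 0, 0))
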